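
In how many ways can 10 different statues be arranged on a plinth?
10! = 3628800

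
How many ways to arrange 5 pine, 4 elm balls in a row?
9! / (5! × 4!) = 126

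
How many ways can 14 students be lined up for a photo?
14! = 87178291200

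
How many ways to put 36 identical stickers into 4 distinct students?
C(36+4-1, 4-1) = C(39, 3) = 9139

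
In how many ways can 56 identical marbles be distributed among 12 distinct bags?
C(56+12-1, 12-1) = C(67, 11) = 1285063345176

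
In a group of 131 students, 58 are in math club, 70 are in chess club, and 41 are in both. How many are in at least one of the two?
|A∪B| = |A| + |B| - |A∩B| = 58 + 70 - 41 = 87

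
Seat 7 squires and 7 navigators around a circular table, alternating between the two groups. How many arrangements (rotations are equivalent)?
Fix one of the squires: (7-1)! ways for the remaining squires, × 7! ways for the navigators = 720 × 5040 = 3628800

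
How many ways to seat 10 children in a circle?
Circular: fix one position, arrange the rest. (10-1)! = 362880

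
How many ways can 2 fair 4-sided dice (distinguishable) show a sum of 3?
Coefficient of x^3 in (x + x² + ... + x^4)^2. By inclusion-exclusion on dice exceeding 4: Σ_j (-1)^j C(2,j)·C(3-1-4j, 1) = C(2,0)·C(2,1) = 1·2 = 2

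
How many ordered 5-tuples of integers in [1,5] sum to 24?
Coefficient of x^24 in (x + x² + ... + x^5)^5. By inclusion-exclusion on dice exceeding 5: Σ_j (-1)^j C(5,j)·C(24-1-5j, 4) = C(5,0)·C(23,4) - C(5,1)·C(18,4) + C(5,2)·C(13,4) - C(5,3)·C(8,4) = 1·8855 - 5·3060 + 10·715 - 10·70 = 5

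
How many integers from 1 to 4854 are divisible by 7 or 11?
⌊4854/7⌋ + ⌊4854/11⌋ - ⌊4854/77⌋ = 693 + 441 - 63 = 1071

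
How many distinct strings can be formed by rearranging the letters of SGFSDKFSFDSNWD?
14! / (3! × 1! × 1! × 1! × 4! × 1! × 3!) = 100900800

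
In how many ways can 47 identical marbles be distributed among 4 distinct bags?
C(47+4-1, 4-1) = C(50, 3) = 19600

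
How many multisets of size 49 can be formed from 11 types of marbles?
C(49+11-1, 11-1) = C(59, 10) = 62828356305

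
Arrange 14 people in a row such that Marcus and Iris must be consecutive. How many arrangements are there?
Treat the 2 as one block: (14-2+1)! × 2! = 6227020800 × 2 = 12454041600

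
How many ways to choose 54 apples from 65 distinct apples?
C(65,54) = 65!/(54!×11!) = 895068996640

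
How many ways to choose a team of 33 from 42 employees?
C(42,33) = 42!/(33!×9!) = 445891810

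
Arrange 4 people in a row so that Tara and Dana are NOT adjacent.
Total - adjacent = 4! - (4-1)!×2 = 24 - 12 = 12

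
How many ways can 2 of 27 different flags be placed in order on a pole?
P(27,2) = 27!/(27-2)! = 702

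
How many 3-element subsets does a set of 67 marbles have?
C(67,3) = 67!/(3!×64!) = 47905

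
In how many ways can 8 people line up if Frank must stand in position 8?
Fix one position: (8-1)! = 5040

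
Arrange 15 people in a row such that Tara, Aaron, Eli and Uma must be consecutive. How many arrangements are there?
Treat the 4 as one block: (15-4+1)! × 4! = 479001600 × 24 = 11496038400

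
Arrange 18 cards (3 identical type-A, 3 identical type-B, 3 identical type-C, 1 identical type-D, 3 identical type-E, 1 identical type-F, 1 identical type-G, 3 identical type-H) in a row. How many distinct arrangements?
18! / (3! × 3! × 3! × 1! × 3! × 1! × 1! × 3!) = 823350528000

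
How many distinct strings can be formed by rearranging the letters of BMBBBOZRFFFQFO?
14! / (2! × 1! × 1! × 4! × 1! × 4! × 1!) = 75675600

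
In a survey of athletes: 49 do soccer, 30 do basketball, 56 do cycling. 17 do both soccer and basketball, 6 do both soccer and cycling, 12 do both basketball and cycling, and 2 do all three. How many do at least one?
|A∪B∪C| = 49+30+56-17-6-12+2 = 102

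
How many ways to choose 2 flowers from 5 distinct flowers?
C(5,2) = 5!/(2!×3!) = 10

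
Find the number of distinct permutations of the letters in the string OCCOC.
5! / (2! × 3!) = 10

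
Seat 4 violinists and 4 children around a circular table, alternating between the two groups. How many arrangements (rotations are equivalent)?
Fix one of the violinists: (4-1)! ways for the remaining violinists, × 4! ways for the children = 6 × 24 = 144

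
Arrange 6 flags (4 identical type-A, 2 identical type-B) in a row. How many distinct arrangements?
6! / (4! × 2!) = 15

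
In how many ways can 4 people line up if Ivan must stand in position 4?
Fix one position: (4-1)! = 6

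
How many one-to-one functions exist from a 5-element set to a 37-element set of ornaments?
P(37,5) = 37!/(37-5)! = 52307640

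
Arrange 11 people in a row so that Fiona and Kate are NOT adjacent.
Total - adjacent = 11! - (11-1)!×2 = 39916800 - 7257600 = 32659200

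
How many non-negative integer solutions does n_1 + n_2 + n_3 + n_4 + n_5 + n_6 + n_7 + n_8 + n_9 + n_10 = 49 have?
C(49+10-1, 10-1) = C(58, 9) = 10648873950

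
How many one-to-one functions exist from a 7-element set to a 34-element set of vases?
P(34,7) = 34!/(34-7)! = 27113264640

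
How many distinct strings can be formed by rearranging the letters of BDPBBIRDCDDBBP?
14! / (2! × 1! × 1! × 4! × 5! × 1!) = 15135120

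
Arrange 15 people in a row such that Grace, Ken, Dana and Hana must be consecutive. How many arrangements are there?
Treat the 4 as one block: (15-4+1)! × 4! = 479001600 × 24 = 11496038400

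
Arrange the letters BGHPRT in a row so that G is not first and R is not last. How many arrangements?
By inclusion-exclusion: 6! - 2×(6-1)! + (6-2)! = 720 - 240 + 24 = 504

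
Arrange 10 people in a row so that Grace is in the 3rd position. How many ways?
Fix one position: (10-1)! = 362880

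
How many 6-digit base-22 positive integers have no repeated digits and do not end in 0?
Last digit: 21 nonzero choices. First digit: 20 (nonzero, ≠last). Middle 4: P(20,4) = 116280. Total = 48837600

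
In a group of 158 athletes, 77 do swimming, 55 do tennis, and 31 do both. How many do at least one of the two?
|A∪B| = |A| + |B| - |A∩B| = 77 + 55 - 31 = 101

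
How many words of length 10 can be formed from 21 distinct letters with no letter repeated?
P(21,10) = 21!/(21-10)! = 1279935820800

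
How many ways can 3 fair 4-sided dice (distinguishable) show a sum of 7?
Coefficient of x^7 in (x + x² + ... + x^4)^3. By inclusion-exclusion on dice exceeding 4: Σ_j (-1)^j C(3,j)·C(7-1-4j, 2) = C(3,0)·C(6,2) - C(3,1)·C(2,2) = 1·15 - 3·1 = 12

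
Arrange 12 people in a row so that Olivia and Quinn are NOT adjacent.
Total - adjacent = 12! - (12-1)!×2 = 479001600 - 79833600 = 399168000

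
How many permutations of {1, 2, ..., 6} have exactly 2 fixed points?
Choose the 2 fixed points C(6,2) = 15, derange the rest: !4 = Σ_{j=0}^{4} (-1)^j·4!/j! = 24 - 24 + 12 - 4 + 1 = 9. Product = 15 × 9 = 135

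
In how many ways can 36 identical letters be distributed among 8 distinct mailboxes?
C(36+8-1, 8-1) = C(43, 7) = 32224114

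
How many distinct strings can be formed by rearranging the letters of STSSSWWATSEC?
12! / (2! × 5! × 2! × 1! × 1! × 1!) = 997920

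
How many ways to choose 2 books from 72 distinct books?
C(72,2) = 72!/(2!×70!) = 2556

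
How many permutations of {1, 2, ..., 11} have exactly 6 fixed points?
Choose the 6 fixed points C(11,6) = 462, derange the rest: !5 = Σ_{j=0}^{5} (-1)^j·5!/j! = 120 - 120 + 60 - 20 + 5 - 1 = 44. Product = 462 × 44 = 20328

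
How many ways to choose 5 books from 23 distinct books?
C(23,5) = 23!/(5!×18!) = 33649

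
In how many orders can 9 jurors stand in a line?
9! = 362880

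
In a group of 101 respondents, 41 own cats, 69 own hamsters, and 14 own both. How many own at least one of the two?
|A∪B| = |A| + |B| - |A∩B| = 41 + 69 - 14 = 96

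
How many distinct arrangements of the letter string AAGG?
4! / (2! × 2!) = 6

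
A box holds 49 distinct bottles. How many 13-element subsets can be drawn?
C(49,13) = 49!/(13!×36!) = 262596783764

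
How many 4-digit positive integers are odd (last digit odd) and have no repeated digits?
Last∈{1,3,5,7,9}. Last=0: 0. Last nonzero: 5×8×P(8,2) = 2240. Total = 2240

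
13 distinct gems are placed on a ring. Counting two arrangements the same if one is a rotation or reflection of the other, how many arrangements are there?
(13-1)!/2 = 479001600/2 = 239500800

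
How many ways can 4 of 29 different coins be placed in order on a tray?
P(29,4) = 29!/(29-4)! = 570024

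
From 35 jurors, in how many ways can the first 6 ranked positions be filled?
P(35,6) = 35!/(35-6)! = 1168675200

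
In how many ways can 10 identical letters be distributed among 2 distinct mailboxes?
C(10+2-1, 2-1) = C(11, 1) = 11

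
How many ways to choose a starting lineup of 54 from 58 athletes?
C(58,54) = 58!/(54!×4!) = 424270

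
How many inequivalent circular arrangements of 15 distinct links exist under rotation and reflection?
(15-1)!/2 = 87178291200/2 = 43589145600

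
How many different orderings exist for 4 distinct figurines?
4! = 24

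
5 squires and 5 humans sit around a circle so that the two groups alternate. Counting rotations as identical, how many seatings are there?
Fix one of the squires: (5-1)! ways for the remaining squires, × 5! ways for the humans = 24 × 120 = 2880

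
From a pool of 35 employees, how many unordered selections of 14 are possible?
C(35,14) = 35!/(14!×21!) = 2319959400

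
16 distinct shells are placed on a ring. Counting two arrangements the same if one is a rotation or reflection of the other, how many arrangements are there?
(16-1)!/2 = 1307674368000/2 = 653837184000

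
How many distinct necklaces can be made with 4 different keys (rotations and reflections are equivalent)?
(4-1)!/2 = 6/2 = 3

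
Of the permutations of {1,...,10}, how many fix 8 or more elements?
Exactly j fixed points: C(10,j)·!(10-j); sum over j ≥ 8 (derangement numbers via !m = (m-1)·(!(m-1) + !(m-2)): !0..!2 = 1, 0, 1). Σ_{j=8}^{10} C(10,j)·!(10-j) = C(10,8)·!2 + C(10,9)·!1 + C(10,10)·!0 = 45·1 + 10·0 + 1·1 = 46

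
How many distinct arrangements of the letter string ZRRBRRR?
7! / (1! × 1! × 5!) = 42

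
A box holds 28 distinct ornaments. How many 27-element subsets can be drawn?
C(28,27) = 28!/(27!×1!) = 28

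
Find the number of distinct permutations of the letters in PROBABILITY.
11! / (1! × 1! × 1! × 2! × 1! × 2! × 1! × 1! × 1!) = 9979200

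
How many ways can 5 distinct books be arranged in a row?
5! = 120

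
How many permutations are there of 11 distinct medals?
11! = 39916800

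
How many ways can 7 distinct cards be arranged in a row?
7! = 5040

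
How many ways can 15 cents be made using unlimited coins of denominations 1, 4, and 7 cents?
Coefficient of x^15 in 1/(1-x^1) · 1/(1-x^4) · 1/(1-x^7). Case on j = number of 7-cent coins (j = 0..2); remainder r = 15 - 7j is made from {1,4} in ⌊r/4⌋+1 ways. r = 15, 8, 1 → 4 + 3 + 1 = 8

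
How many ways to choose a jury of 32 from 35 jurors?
C(35,32) = 35!/(32!×3!) = 6545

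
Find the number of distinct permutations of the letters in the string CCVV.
4! / (2! × 2!) = 6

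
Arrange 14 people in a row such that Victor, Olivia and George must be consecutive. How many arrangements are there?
Treat the 3 as one block: (14-3+1)! × 3! = 479001600 × 6 = 2874009600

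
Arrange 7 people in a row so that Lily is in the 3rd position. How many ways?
Fix one position: (7-1)! = 720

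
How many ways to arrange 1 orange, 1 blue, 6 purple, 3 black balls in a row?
11! / (1! × 1! × 6! × 3!) = 9240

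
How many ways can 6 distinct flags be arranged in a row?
6! = 720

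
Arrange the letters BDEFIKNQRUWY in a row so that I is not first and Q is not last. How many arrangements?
By inclusion-exclusion: 12! - 2×(12-1)! + (12-2)! = 479001600 - 79833600 + 3628800 = 402796800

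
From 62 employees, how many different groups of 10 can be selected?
C(62,10) = 62!/(10!×52!) = 107518933731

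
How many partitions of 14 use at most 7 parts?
By conjugation, equals partitions of 14 into parts ≤ 7. Let r_j(i) = number of partitions of i into parts ≤ j, for i = 0..14. r_1(i) = 1 for all i; r_j(i) = r_{j-1}(i) + r_j(i-j). Rows j = 2..7: ≤2: 1 1 2 2 3 3 4 4 5 5 6 6 7 7 8; ≤3: 1 1 2 3 4 5 7 8 10 12 14 16 19 21 24; ≤4: 1 1 2 3 5 6 9 11 15 18 23 27 34 39 47; ≤5: 1 1 2 3 5 7 10 13 18 23 30 37 47 57 70; ≤6: 1 1 2 3 5 7 11 14 20 26 35 44 58 71 90; ≤7: 1 1 2 3 5 7 11 15 21 28 38 49 65 82 105. r_7(14) = 105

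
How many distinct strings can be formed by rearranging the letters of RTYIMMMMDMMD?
12! / (6! × 1! × 2! × 1! × 1! × 1!) = 332640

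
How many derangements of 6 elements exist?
!6 = Σ_{j=0}^{6} (-1)^j·6!/j! = 720 - 720 + 360 - 120 + 30 - 6 + 1 = 265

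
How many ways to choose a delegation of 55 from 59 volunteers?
C(59,55) = 59!/(55!×4!) = 455126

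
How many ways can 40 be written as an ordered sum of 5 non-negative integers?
C(40+5-1, 5-1) = C(44, 4) = 135751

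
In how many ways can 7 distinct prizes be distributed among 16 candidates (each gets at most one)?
P(16,7) = 16!/(16-7)! = 57657600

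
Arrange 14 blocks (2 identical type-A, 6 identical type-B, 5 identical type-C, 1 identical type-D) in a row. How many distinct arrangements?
14! / (2! × 6! × 5! × 1!) = 504504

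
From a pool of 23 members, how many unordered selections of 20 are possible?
C(23,20) = 23!/(20!×3!) = 1771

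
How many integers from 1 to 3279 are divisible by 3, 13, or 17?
⌊3279/3⌋+⌊3279/13⌋+⌊3279/17⌋ - ⌊3279/39⌋-⌊3279/51⌋-⌊3279/221⌋ + ⌊3279/663⌋ = 1093+252+192 - 84-64-14 + 4 = 1379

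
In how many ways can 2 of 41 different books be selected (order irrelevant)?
C(41,2) = 41!/(2!×39!) = 820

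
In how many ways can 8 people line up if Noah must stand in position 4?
Fix one position: (8-1)! = 5040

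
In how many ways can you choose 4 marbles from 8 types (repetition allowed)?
C(4+8-1, 8-1) = C(11, 7) = 330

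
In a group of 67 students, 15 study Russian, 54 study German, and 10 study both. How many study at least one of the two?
|A∪B| = |A| + |B| - |A∩B| = 15 + 54 - 10 = 59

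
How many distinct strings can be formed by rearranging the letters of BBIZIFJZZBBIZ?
13! / (4! × 1! × 4! × 3! × 1!) = 1801800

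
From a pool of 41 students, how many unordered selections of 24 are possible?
C(41,24) = 41!/(24!×17!) = 151584480450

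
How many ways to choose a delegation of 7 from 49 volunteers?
C(49,7) = 49!/(7!×42!) = 85900584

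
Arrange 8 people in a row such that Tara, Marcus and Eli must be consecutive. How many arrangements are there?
Treat the 3 as one block: (8-3+1)! × 3! = 720 × 6 = 4320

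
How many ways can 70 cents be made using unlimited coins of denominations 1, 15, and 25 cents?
Coefficient of x^70 in 1/(1-x^1) · 1/(1-x^15) · 1/(1-x^25). Case on j = number of 25-cent coins (j = 0..2); remainder r = 70 - 25j is made from {1,15} in ⌊r/15⌋+1 ways. r = 70, 45, 20 → 5 + 4 + 2 = 11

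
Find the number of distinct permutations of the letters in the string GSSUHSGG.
8! / (3! × 3! × 1! × 1!) = 1120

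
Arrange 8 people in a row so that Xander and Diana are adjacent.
Treat as block: (8-1)! × 2! = 5040 × 2 = 10080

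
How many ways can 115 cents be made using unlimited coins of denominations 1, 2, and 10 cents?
Coefficient of x^115 in 1/(1-x^1) · 1/(1-x^2) · 1/(1-x^10). Case on j = number of 10-cent coins (j = 0..11); remainder r = 115 - 10j is made from {1,2} in ⌊r/2⌋+1 ways. r = 115, 105, 95, 85, 75, 65, 55, 45, 35, 25, 15, 5 → 58 + 53 + 48 + 43 + 38 + 33 + 28 + 23 + 18 + 13 + 8 + 3 = 366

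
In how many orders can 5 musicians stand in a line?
5! = 120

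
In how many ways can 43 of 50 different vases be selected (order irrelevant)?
C(50,43) = 50!/(43!×7!) = 99884400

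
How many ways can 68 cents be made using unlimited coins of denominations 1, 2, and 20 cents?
Coefficient of x^68 in 1/(1-x^1) · 1/(1-x^2) · 1/(1-x^20). Case on j = number of 20-cent coins (j = 0..3); remainder r = 68 - 20j is made from {1,2} in ⌊r/2⌋+1 ways. r = 68, 48, 28, 8 → 35 + 25 + 15 + 5 = 80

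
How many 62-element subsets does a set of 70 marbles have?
C(70,62) = 70!/(62!×8!) = 9440350920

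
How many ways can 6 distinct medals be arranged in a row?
6! = 720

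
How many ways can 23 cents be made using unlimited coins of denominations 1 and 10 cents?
Coefficient of x^23 in 1/(1-x^1) · 1/(1-x^10). Use j coins of 10 for j = 0..⌊23/10⌋ = 2, the rest in 1s: 2 + 1 = 3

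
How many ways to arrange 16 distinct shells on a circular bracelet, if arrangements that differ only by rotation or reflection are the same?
(16-1)!/2 = 1307674368000/2 = 653837184000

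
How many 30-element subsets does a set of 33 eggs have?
C(33,30) = 33!/(30!×3!) = 5456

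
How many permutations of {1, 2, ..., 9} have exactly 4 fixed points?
Choose the 4 fixed points C(9,4) = 126, derange the rest: !5 = Σ_{j=0}^{5} (-1)^j·5!/j! = 120 - 120 + 60 - 20 + 5 - 1 = 44. Product = 126 × 44 = 5544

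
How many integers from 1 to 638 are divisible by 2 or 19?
⌊638/2⌋ + ⌊638/19⌋ - ⌊638/38⌋ = 319 + 33 - 16 = 336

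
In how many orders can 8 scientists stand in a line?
8! = 40320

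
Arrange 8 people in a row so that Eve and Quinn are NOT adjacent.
Total - adjacent = 8! - (8-1)!×2 = 40320 - 10080 = 30240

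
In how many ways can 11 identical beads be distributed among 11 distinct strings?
C(11+11-1, 11-1) = C(21, 10) = 352716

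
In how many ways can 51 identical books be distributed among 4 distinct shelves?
C(51+4-1, 4-1) = C(54, 3) = 24804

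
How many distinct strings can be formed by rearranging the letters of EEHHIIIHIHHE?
12! / (3! × 5! × 4!) = 27720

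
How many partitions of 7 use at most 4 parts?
By conjugation, equals partitions of 7 into parts ≤ 4. Let r_j(i) = number of partitions of i into parts ≤ j, for i = 0..7. r_1(i) = 1 for all i; r_j(i) = r_{j-1}(i) + r_j(i-j). Rows j = 2..4: ≤2: 1 1 2 2 3 3 4 4; ≤3: 1 1 2 3 4 5 7 8; ≤4: 1 1 2 3 5 6 9 11. r_4(7) = 11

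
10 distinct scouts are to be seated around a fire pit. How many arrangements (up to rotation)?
Circular: fix one position, arrange the rest. (10-1)! = 362880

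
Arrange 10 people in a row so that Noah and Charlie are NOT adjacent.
Total - adjacent = 10! - (10-1)!×2 = 3628800 - 725760 = 2903040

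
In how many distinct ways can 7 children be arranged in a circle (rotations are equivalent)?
Circular: fix one position, arrange the rest. (7-1)! = 720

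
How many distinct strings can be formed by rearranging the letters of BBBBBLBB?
8! / (1! × 7!) = 8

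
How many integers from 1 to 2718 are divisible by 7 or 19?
⌊2718/7⌋ + ⌊2718/19⌋ - ⌊2718/133⌋ = 388 + 143 - 20 = 511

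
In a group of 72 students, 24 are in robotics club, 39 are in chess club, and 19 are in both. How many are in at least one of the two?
|A∪B| = |A| + |B| - |A∩B| = 24 + 39 - 19 = 44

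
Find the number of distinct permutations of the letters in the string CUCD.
4! / (1! × 1! × 2!) = 12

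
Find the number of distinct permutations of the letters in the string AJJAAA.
6! / (4! × 2!) = 15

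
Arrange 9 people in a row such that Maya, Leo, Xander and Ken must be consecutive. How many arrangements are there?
Treat the 4 as one block: (9-4+1)! × 4! = 720 × 24 = 17280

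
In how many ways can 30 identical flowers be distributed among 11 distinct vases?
C(30+11-1, 11-1) = C(40, 10) = 847660528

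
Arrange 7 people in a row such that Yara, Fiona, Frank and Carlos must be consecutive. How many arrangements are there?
Treat the 4 as one block: (7-4+1)! × 4! = 24 × 24 = 576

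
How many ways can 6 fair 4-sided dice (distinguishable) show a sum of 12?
Coefficient of x^12 in (x + x² + ... + x^4)^6. By inclusion-exclusion on dice exceeding 4: Σ_j (-1)^j C(6,j)·C(12-1-4j, 5) = C(6,0)·C(11,5) - C(6,1)·C(7,5) = 1·462 - 6·21 = 336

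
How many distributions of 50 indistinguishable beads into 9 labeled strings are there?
C(50+9-1, 9-1) = C(58, 8) = 1916797311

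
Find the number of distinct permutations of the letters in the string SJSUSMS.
7! / (1! × 4! × 1! × 1!) = 210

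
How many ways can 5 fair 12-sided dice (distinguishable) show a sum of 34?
Coefficient of x^34 in (x + x² + ... + x^12)^5. By inclusion-exclusion on dice exceeding 12: Σ_j (-1)^j C(5,j)·C(34-1-12j, 4) = C(5,0)·C(33,4) - C(5,1)·C(21,4) + C(5,2)·C(9,4) = 1·40920 - 5·5985 + 10·126 = 12255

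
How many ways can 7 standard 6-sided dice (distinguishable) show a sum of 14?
Coefficient of x^14 in (x + x² + ... + x^6)^7. By inclusion-exclusion on dice exceeding 6: Σ_j (-1)^j C(7,j)·C(14-1-6j, 6) = C(7,0)·C(13,6) - C(7,1)·C(7,6) = 1·1716 - 7·7 = 1667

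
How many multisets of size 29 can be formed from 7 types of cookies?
C(29+7-1, 7-1) = C(35, 6) = 1623160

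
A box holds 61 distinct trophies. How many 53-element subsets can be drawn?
C(61,53) = 61!/(53!×8!) = 2944827765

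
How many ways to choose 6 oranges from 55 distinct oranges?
C(55,6) = 55!/(6!×49!) = 28989675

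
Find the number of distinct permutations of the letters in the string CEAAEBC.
7! / (2! × 1! × 2! × 2!) = 630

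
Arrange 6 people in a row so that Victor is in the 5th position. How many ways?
Fix one position: (6-1)! = 120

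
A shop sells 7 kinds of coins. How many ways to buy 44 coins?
C(44+7-1, 7-1) = C(50, 6) = 15890700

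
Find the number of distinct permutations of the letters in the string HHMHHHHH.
8! / (7! × 1!) = 8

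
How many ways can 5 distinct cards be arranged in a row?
5! = 120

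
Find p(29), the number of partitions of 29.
Pentagonal recurrence p(n) = p(n-1) + p(n-2) - p(n-5) - p(n-7) + p(n-12) + p(n-15) - ... gives p(0..28) = 1, 1, 2, 3, 5, 7, 11, 15, 22, 30, 42, 56, 77, 101, 135, 176, 231, 297, 385, 490, 627, 792, 1002, 1255, 1575, 1958, 2436, 3010, 3718. p(29) = p(28) + p(27) - p(24) - p(22) + p(17) + p(14) - p(7) - p(3) = 3718 + 3010 - 1575 - 1002 + 297 + 135 - 15 - 3 = 4565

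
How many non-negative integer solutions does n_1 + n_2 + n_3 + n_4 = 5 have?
C(5+4-1, 4-1) = C(8, 3) = 56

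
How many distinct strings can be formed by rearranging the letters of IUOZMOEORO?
10! / (1! × 1! × 1! × 1! × 1! × 1! × 4!) = 151200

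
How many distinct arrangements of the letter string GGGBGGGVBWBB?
12! / (4! × 6! × 1! × 1!) = 27720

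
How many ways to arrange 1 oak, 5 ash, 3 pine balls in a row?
9! / (1! × 5! × 3!) = 504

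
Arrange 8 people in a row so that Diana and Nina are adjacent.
Treat as block: (8-1)! × 2! = 5040 × 2 = 10080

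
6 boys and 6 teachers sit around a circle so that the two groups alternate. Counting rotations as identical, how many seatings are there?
Fix one of the boys: (6-1)! ways for the remaining boys, × 6! ways for the teachers = 120 × 720 = 86400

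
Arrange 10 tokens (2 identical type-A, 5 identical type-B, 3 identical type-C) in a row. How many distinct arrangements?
10! / (2! × 5! × 3!) = 2520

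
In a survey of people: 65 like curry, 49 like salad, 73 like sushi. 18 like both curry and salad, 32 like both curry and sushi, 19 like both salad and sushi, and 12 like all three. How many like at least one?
|A∪B∪C| = 65+49+73-18-32-19+12 = 130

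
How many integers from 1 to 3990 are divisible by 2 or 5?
⌊3990/2⌋ + ⌊3990/5⌋ - ⌊3990/10⌋ = 1995 + 798 - 399 = 2394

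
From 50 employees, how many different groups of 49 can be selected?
C(50,49) = 50!/(49!×1!) = 50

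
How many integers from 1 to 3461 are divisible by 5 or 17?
⌊3461/5⌋ + ⌊3461/17⌋ - ⌊3461/85⌋ = 692 + 203 - 40 = 855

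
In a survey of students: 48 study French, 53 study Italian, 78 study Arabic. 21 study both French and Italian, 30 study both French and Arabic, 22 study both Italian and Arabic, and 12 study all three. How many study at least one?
|A∪B∪C| = 48+53+78-21-30-22+12 = 118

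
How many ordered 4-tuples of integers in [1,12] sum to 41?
Coefficient of x^41 in (x + x² + ... + x^12)^4. By inclusion-exclusion on dice exceeding 12: Σ_j (-1)^j C(4,j)·C(41-1-12j, 3) = C(4,0)·C(40,3) - C(4,1)·C(28,3) + C(4,2)·C(16,3) - C(4,3)·C(4,3) = 1·9880 - 4·3276 + 6·560 - 4·4 = 120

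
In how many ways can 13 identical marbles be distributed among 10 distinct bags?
C(13+10-1, 10-1) = C(22, 9) = 497420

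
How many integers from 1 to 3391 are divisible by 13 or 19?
⌊3391/13⌋ + ⌊3391/19⌋ - ⌊3391/247⌋ = 260 + 178 - 13 = 425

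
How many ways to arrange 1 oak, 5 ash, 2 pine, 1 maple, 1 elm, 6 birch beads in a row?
16! / (1! × 5! × 2! × 1! × 1! × 6!) = 121080960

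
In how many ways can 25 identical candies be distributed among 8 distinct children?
C(25+8-1, 8-1) = C(32, 7) = 3365856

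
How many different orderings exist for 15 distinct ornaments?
15! = 1307674368000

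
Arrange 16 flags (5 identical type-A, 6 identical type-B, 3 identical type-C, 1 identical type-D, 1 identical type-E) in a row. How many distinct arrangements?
16! / (5! × 6! × 3! × 1! × 1!) = 40360320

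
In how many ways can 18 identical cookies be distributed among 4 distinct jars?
C(18+4-1, 4-1) = C(21, 3) = 1330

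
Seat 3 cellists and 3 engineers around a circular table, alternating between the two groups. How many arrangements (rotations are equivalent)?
Fix one of the cellists: (3-1)! ways for the remaining cellists, × 3! ways for the engineers = 2 × 6 = 12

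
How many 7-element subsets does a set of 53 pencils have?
C(53,7) = 53!/(7!×46!) = 154143080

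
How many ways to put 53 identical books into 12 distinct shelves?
C(53+12-1, 12-1) = C(64, 11) = 743595781824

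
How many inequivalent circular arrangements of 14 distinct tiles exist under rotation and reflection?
(14-1)!/2 = 6227020800/2 = 3113510400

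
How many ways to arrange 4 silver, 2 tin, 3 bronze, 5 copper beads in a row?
14! / (4! × 2! × 3! × 5!) = 2522520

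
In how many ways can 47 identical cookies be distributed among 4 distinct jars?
C(47+4-1, 4-1) = C(50, 3) = 19600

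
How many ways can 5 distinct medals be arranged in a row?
5! = 120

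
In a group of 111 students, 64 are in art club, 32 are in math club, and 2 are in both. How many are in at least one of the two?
|A∪B| = |A| + |B| - |A∩B| = 64 + 32 - 2 = 94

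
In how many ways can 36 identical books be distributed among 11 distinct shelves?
C(36+11-1, 11-1) = C(46, 10) = 4076350421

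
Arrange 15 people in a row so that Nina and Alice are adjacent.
Treat as block: (15-1)! × 2! = 87178291200 × 2 = 174356582400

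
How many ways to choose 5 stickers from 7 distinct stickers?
C(7,5) = 7!/(5!×2!) = 21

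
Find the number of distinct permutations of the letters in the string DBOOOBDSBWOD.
12! / (3! × 1! × 1! × 4! × 3!) = 554400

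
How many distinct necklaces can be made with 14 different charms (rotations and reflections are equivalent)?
(14-1)!/2 = 6227020800/2 = 3113510400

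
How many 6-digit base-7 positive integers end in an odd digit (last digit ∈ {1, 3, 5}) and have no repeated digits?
Last∈{1,3,5}. Last=0: 0. Last nonzero: 3×5×P(5,4) = 1800. Total = 1800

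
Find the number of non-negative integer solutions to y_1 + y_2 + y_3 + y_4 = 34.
C(34+4-1, 4-1) = C(37, 3) = 7770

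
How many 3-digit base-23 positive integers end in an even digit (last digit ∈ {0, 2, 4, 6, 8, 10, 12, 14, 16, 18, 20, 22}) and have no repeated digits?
Last∈{0,2,4,6,8,10,12,14,16,18,20,22}. Last=0: 462. Last nonzero: 11×21×P(21,1) = 4851. Total = 5313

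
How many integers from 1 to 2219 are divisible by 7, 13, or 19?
⌊2219/7⌋+⌊2219/13⌋+⌊2219/19⌋ - ⌊2219/91⌋-⌊2219/133⌋-⌊2219/247⌋ + ⌊2219/1729⌋ = 317+170+116 - 24-16-8 + 1 = 556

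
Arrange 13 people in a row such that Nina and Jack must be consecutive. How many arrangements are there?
Treat the 2 as one block: (13-2+1)! × 2! = 479001600 × 2 = 958003200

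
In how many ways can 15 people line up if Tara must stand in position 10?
Fix one position: (15-1)! = 87178291200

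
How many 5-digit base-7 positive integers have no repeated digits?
First digit: 6 choices (nonzero). Then descending: 6 × 6 × 5 × 4 × 3 = 2160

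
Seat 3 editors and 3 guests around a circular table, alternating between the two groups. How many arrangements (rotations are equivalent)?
Fix one of the editors: (3-1)! ways for the remaining editors, × 3! ways for the guests = 2 × 6 = 12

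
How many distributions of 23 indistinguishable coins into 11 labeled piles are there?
C(23+11-1, 11-1) = C(33, 10) = 92561040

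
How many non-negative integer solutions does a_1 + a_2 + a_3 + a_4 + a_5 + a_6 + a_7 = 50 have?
C(50+7-1, 7-1) = C(56, 6) = 32468436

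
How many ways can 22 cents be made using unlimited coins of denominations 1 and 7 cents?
Coefficient of x^22 in 1/(1-x^1) · 1/(1-x^7). Use j coins of 7 for j = 0..⌊22/7⌋ = 3, the rest in 1s: 3 + 1 = 4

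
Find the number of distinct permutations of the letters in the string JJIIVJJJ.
8! / (5! × 2! × 1!) = 168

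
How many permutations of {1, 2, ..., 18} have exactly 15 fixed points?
Choose the 15 fixed points C(18,15) = 816, derange the rest: !3 = Σ_{j=0}^{3} (-1)^j·3!/j! = 6 - 6 + 3 - 1 = 2. Product = 816 × 2 = 1632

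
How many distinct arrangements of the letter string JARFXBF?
7! / (1! × 1! × 2! × 1! × 1! × 1!) = 2520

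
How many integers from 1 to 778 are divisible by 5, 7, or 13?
⌊778/5⌋+⌊778/7⌋+⌊778/13⌋ - ⌊778/35⌋-⌊778/65⌋-⌊778/91⌋ + ⌊778/455⌋ = 155+111+59 - 22-11-8 + 1 = 285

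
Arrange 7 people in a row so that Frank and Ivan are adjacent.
Treat as block: (7-1)! × 2! = 720 × 2 = 1440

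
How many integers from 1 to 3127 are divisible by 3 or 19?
⌊3127/3⌋ + ⌊3127/19⌋ - ⌊3127/57⌋ = 1042 + 164 - 54 = 1152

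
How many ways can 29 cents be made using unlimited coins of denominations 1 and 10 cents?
Coefficient of x^29 in 1/(1-x^1) · 1/(1-x^10). Use j coins of 10 for j = 0..⌊29/10⌋ = 2, the rest in 1s: 2 + 1 = 3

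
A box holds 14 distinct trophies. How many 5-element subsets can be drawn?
C(14,5) = 14!/(5!×9!) = 2002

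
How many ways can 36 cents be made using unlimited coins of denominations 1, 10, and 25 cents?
Coefficient of x^36 in 1/(1-x^1) · 1/(1-x^10) · 1/(1-x^25). Case on j = number of 25-cent coins (j = 0..1); remainder r = 36 - 25j is made from {1,10} in ⌊r/10⌋+1 ways. r = 36, 11 → 4 + 2 = 6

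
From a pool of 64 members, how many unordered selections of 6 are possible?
C(64,6) = 64!/(6!×58!) = 74974368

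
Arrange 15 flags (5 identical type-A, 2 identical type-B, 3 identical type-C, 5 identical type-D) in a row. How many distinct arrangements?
15! / (5! × 2! × 3! × 5!) = 7567560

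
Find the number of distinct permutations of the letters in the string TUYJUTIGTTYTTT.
14! / (1! × 1! × 1! × 2! × 7! × 2!) = 4324320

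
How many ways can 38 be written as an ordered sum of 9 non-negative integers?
C(38+9-1, 9-1) = C(46, 8) = 260932815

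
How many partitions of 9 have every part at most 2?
Let r_j(i) = number of partitions of i into parts ≤ j, for i = 0..9. r_1(i) = 1 for all i; r_j(i) = r_{j-1}(i) + r_j(i-j). Rows j = 2..2: ≤2: 1 1 2 2 3 3 4 4 5 5. r_2(9) = 5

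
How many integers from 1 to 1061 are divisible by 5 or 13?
⌊1061/5⌋ + ⌊1061/13⌋ - ⌊1061/65⌋ = 212 + 81 - 16 = 277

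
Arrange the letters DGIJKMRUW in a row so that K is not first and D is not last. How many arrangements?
By inclusion-exclusion: 9! - 2×(9-1)! + (9-2)! = 362880 - 80640 + 5040 = 287280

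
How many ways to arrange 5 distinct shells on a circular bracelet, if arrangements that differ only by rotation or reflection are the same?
(5-1)!/2 = 24/2 = 12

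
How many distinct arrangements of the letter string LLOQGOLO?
8! / (3! × 1! × 1! × 3!) = 1120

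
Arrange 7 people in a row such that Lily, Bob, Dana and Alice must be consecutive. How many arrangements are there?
Treat the 4 as one block: (7-4+1)! × 4! = 24 × 24 = 576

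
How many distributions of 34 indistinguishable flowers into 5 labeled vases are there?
C(34+5-1, 5-1) = C(38, 4) = 73815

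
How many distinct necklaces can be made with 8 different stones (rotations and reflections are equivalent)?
(8-1)!/2 = 5040/2 = 2520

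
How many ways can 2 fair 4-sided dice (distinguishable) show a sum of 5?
Coefficient of x^5 in (x + x² + ... + x^4)^2. By inclusion-exclusion on dice exceeding 4: Σ_j (-1)^j C(2,j)·C(5-1-4j, 1) = C(2,0)·C(4,1) = 1·4 = 4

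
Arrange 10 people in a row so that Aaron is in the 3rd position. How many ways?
Fix one position: (10-1)! = 362880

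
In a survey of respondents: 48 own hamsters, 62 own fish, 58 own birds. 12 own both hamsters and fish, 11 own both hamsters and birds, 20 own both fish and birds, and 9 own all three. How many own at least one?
|A∪B∪C| = 48+62+58-12-11-20+9 = 134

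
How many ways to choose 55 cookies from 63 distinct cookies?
C(63,55) = 63!/(55!×8!) = 3872894697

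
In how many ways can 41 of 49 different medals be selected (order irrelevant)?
C(49,41) = 49!/(41!×8!) = 450978066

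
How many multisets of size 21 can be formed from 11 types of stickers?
C(21+11-1, 11-1) = C(31, 10) = 44352165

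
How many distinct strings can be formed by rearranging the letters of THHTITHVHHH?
11! / (3! × 1! × 6! × 1!) = 9240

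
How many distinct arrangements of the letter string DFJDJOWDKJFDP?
13! / (3! × 1! × 1! × 2! × 1! × 1! × 4!) = 21621600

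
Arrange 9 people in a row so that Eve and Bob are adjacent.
Treat as block: (9-1)! × 2! = 40320 × 2 = 80640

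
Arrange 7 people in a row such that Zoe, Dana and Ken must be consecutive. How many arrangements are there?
Treat the 3 as one block: (7-3+1)! × 3! = 120 × 6 = 720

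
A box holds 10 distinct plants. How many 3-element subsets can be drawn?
C(10,3) = 10!/(3!×7!) = 120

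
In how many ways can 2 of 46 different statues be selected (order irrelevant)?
C(46,2) = 46!/(2!×44!) = 1035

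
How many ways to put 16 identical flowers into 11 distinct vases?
C(16+11-1, 11-1) = C(26, 10) = 5311735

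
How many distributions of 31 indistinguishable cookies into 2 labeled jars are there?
C(31+2-1, 2-1) = C(32, 1) = 32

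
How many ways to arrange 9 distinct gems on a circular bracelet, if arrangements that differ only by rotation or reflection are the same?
(9-1)!/2 = 40320/2 = 20160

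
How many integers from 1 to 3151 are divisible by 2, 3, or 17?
⌊3151/2⌋+⌊3151/3⌋+⌊3151/17⌋ - ⌊3151/6⌋-⌊3151/34⌋-⌊3151/51⌋ + ⌊3151/102⌋ = 1575+1050+185 - 525-92-61 + 30 = 2162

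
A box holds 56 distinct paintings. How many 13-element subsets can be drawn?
C(56,13) = 56!/(13!×43!) = 1889912732400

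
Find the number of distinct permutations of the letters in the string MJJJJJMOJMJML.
13! / (1! × 7! × 4! × 1!) = 51480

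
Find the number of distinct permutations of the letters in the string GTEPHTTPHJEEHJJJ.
16! / (2! × 4! × 3! × 3! × 3! × 1!) = 2018016000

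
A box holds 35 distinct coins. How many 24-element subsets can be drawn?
C(35,24) = 35!/(24!×11!) = 417225900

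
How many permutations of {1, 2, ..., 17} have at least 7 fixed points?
Exactly j fixed points: C(17,j)·!(17-j); sum over j ≥ 7 (derangement numbers via !m = (m-1)·(!(m-1) + !(m-2)): !0..!10 = 1, 0, 1, 2, 9, 44, 265, 1854, 14833, 133496, 1334961). Σ_{j=7}^{17} C(17,j)·!(17-j) = C(17,7)·!10 + C(17,8)·!9 + C(17,9)·!8 + C(17,10)·!7 + C(17,11)·!6 + C(17,12)·!5 + C(17,13)·!4 + C(17,14)·!3 + C(17,15)·!2 + C(17,16)·!1 + C(17,17)·!0 = 19448·1334961 + 24310·133496 + 24310·14833 + 19448·1854 + 12376·265 + 6188·44 + 2380·9 + 680·2 + 136·1 + 17·0 + 1·1 = 29607830939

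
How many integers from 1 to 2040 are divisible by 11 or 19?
⌊2040/11⌋ + ⌊2040/19⌋ - ⌊2040/209⌋ = 185 + 107 - 9 = 283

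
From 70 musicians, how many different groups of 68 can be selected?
C(70,68) = 70!/(68!×2!) = 2415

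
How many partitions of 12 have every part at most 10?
Let r_j(i) = number of partitions of i into parts ≤ j, for i = 0..12. r_1(i) = 1 for all i; r_j(i) = r_{j-1}(i) + r_j(i-j). Rows j = 2..10: ≤2: 1 1 2 2 3 3 4 4 5 5 6 6 7; ≤3: 1 1 2 3 4 5 7 8 10 12 14 16 19; ≤4: 1 1 2 3 5 6 9 11 15 18 23 27 34; ≤5: 1 1 2 3 5 7 10 13 18 23 30 37 47; ≤6: 1 1 2 3 5 7 11 14 20 26 35 44 58; ≤7: 1 1 2 3 5 7 11 15 21 28 38 49 65; ≤8: 1 1 2 3 5 7 11 15 22 29 40 52 70; ≤9: 1 1 2 3 5 7 11 15 22 30 41 54 73; ≤10: 1 1 2 3 5 7 11 15 22 30 42 55 75. r_10(12) = 75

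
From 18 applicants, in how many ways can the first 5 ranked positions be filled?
P(18,5) = 18!/(18-5)! = 1028160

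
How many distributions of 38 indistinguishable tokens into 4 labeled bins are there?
C(38+4-1, 4-1) = C(41, 3) = 10660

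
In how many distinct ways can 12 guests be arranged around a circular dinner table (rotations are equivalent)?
Circular: fix one position, arrange the rest. (12-1)! = 39916800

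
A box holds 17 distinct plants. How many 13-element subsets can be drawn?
C(17,13) = 17!/(13!×4!) = 2380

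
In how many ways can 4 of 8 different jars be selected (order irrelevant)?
C(8,4) = 8!/(4!×4!) = 70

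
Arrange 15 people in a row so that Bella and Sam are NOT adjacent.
Total - adjacent = 15! - (15-1)!×2 = 1307674368000 - 174356582400 = 1133317785600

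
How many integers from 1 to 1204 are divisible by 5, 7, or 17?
⌊1204/5⌋+⌊1204/7⌋+⌊1204/17⌋ - ⌊1204/35⌋-⌊1204/85⌋-⌊1204/119⌋ + ⌊1204/595⌋ = 240+172+70 - 34-14-10 + 2 = 426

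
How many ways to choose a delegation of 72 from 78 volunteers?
C(78,72) = 78!/(72!×6!) = 256851595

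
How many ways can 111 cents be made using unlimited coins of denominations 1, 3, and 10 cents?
Coefficient of x^111 in 1/(1-x^1) · 1/(1-x^3) · 1/(1-x^10). Case on j = number of 10-cent coins (j = 0..11); remainder r = 111 - 10j is made from {1,3} in ⌊r/3⌋+1 ways. r = 111, 101, 91, 81, 71, 61, 51, 41, 31, 21, 11, 1 → 38 + 34 + 31 + 28 + 24 + 21 + 18 + 14 + 11 + 8 + 4 + 1 = 232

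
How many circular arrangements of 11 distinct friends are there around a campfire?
Circular: fix one position, arrange the rest. (11-1)! = 3628800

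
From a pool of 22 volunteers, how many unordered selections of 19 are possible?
C(22,19) = 22!/(19!×3!) = 1540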